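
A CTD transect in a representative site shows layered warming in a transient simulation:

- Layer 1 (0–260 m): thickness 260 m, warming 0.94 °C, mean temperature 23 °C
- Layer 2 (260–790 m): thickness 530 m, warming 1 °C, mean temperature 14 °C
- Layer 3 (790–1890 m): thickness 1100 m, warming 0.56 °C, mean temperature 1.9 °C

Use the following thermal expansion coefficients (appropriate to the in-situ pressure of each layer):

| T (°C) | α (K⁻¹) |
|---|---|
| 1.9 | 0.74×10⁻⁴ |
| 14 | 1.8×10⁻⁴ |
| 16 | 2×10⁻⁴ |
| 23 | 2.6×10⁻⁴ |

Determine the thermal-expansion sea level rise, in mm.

200 mm

Layer 1 at 23 °C → α = 2.6×10⁻⁴ K⁻¹
Layer 2 at 14 °C → α = 1.8×10⁻⁴ K⁻¹
Layer 3 at 1.9 °C → α = 0.74×10⁻⁴ K⁻¹
Layer 1: 260 × 0.94 × 2.6×10⁻⁴ = 0.063544 m
Layer 2: 1 × 1.8×10⁻⁴ × 530 = 0.09540 m
0.56 × 0.74×10⁻⁴ × 1100 = 0.045584 m
Δh = 0.063544 + 0.09540 + 0.045584 = 0.204528 m ≈ 200 mm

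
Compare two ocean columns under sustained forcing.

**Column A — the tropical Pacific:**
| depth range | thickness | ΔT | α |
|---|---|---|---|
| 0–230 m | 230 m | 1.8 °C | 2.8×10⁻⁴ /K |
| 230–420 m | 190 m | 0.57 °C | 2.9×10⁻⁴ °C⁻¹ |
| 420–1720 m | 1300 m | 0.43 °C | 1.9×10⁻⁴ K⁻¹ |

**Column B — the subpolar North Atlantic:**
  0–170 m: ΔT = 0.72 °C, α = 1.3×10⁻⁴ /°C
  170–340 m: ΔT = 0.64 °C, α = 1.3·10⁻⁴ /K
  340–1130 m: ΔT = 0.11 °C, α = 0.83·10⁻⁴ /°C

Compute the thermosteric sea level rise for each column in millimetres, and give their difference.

A Layer 1: 1.8 × 2.8×10⁻⁴ × 230 = 0.11592 m
A 230–420 m: 190 × 0.57 × 2.9×10⁻⁴ = 0.031407 m
A 420–1720 m: 1300 × 1.9×10⁻⁴ × 0.43 = 0.10621 m
A total: 0.253537 m
B Layer 1: 0.72 × 1.3×10⁻⁴ × 170 = 0.015912 m
B Layer 2: 170 × 1.3×10⁻⁴ × 0.64 = 0.014144 m
B 0.11 × 790 × 0.83×10⁻⁴ = 0.0072127 m
B total: 0.0372687 m
Difference: 0.253537 − 0.0372687 = 0.2162683 m

A: 254 mm; B: 37.3 mm; difference 216 mm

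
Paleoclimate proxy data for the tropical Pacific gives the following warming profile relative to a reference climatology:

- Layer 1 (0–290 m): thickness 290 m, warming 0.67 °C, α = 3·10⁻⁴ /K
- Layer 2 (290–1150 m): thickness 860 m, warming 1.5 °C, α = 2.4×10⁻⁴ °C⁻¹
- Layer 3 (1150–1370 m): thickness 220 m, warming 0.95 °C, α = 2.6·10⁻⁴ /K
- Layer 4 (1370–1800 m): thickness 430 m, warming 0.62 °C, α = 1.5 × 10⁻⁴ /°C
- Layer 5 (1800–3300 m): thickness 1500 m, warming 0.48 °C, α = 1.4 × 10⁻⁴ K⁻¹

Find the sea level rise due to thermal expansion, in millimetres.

Δh ≈ 563 mm

Layer 1: 3×10⁻⁴ × 290 × 0.67 = 0.05829 m
Layer 2: 2.4×10⁻⁴ × 860 × 1.5 = 0.30960 m
Layer 3: 220 × 2.6×10⁻⁴ × 0.95 = 0.05434 m
1370–1800 m: 1.5×10⁻⁴ × 430 × 0.62 = 0.03999 m
1500 × 0.48 × 1.4×10⁻⁴ = 0.10080 m
Δh = 0.05829 + 0.30960 + 0.05434 + 0.03999 + 0.10080 = 0.56302 m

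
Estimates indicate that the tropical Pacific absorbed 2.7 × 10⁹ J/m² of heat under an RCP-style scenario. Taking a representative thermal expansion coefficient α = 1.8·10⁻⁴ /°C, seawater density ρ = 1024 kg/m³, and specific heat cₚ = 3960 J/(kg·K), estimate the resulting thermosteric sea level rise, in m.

Δh = αQ/(ρcₚ) = 1.8×10⁻⁴ × 2.7×10⁹ / (1024 × 3960) ≈ 0.11985 m

0.12 m of thermosteric rise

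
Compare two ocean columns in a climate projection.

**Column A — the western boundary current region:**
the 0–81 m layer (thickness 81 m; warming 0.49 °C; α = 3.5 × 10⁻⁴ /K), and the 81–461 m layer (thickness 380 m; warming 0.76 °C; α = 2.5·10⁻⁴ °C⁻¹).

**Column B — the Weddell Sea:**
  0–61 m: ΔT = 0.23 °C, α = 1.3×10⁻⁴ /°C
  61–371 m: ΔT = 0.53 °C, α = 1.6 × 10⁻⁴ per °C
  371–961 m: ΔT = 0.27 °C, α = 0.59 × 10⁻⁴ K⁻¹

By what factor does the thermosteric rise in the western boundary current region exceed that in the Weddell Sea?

A 0.49 × 3.5×10⁻⁴ × 81 = 0.0138915 m
A 81–461 m: 2.5×10⁻⁴ × 380 × 0.76 = 0.07220 m
A total: 0.0860915 m
B 0.23 × 1.3×10⁻⁴ × 61 = 0.0018239 m
B Layer 2: 310 × 0.53 × 1.6×10⁻⁴ = 0.026288 m
B Layer 3: 0.59×10⁻⁴ × 0.27 × 590 = 0.0093987 m
B total: 0.0375106 m
Ratio: 0.0860915 / 0.0375106 ≈ 2.295

≈ 2.30×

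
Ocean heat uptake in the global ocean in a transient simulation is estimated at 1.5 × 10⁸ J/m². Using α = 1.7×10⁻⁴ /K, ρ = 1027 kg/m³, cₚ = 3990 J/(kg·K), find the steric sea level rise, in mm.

6.22 mm of thermosteric rise

Δh = αQ/(ρcₚ) = 1.7×10⁻⁴ × 1.5×10⁸ / (1027 × 3990) ≈ 0.006223 m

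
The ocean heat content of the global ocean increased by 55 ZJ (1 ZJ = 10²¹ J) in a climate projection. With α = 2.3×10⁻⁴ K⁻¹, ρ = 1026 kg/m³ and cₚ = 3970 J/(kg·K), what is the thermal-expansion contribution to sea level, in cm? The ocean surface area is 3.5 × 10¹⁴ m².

Per unit area: Q = 55×10²¹ / (3.5×10¹⁴) ≈ 1.571×10⁸ J/m²
Δh = αQ/(ρcₚ) = 2.3×10⁻⁴ × 1.571×10⁸ / (1026 × 3970) ≈ 0.0088709 m

0.887 cm of thermosteric rise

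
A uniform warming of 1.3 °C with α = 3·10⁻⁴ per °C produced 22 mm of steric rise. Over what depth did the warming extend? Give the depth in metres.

H ≈ 56.4 m

H = Δh/(αΔT) = 0.022 / (3×10⁻⁴ × 1.3) ≈ 56.41 m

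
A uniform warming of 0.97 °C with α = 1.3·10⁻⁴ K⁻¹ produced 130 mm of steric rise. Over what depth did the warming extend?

H ≈ 1030 m

H = Δh/(αΔT) = 0.13 / (1.3×10⁻⁴ × 0.97) ≈ 1031 m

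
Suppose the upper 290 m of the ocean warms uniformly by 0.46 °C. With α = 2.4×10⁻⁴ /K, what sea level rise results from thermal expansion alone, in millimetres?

Δh = αΔT·H = 2.4×10⁻⁴ × 0.46 × 290 = 0.032016 m

about 32 mm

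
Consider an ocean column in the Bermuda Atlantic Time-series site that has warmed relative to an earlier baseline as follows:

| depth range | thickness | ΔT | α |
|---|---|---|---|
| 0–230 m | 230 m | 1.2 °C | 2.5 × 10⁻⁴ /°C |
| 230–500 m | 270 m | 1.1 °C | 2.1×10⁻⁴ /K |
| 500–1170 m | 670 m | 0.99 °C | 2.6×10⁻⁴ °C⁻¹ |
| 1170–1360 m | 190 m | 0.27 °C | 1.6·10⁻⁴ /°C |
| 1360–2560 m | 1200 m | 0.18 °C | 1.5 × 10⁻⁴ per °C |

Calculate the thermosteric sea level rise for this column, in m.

230 × 1.2 × 2.5×10⁻⁴ = 0.06900 m
230–500 m: 1.1 × 270 × 2.1×10⁻⁴ = 0.06237 m
Layer 3: 0.99 × 2.6×10⁻⁴ × 670 = 0.172458 m
1170–1360 m: 0.27 × 1.6×10⁻⁴ × 190 = 0.008208 m
1.5×10⁻⁴ × 1200 × 0.18 = 0.03240 m
Δh = 0.06900 + 0.06237 + 0.172458 + 0.008208 + 0.03240 = 0.344436 m ≈ 0.34 m

about 0.34 m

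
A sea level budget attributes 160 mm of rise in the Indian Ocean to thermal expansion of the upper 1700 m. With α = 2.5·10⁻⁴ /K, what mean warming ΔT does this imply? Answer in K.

ΔT = Δh/(αH) = 0.16 / (2.5×10⁻⁴ × 1700) ≈ 0.3765 K

ΔT ≈ 0.38 K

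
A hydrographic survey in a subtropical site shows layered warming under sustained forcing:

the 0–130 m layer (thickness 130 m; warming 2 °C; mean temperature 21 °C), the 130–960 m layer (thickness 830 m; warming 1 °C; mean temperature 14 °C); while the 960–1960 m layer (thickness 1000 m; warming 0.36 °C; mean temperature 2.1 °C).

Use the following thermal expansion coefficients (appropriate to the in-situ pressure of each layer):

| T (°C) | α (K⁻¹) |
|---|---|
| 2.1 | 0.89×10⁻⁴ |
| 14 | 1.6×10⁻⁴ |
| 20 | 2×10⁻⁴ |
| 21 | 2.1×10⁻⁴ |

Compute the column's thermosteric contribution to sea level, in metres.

Layer 1 at 21 °C → α = 2.1×10⁻⁴ K⁻¹
Layer 2 at 14 °C → α = 1.6×10⁻⁴ K⁻¹
Layer 3 at 2.1 °C → α = 0.89×10⁻⁴ K⁻¹
0–130 m: 2.1×10⁻⁴ × 2 × 130 = 0.05460 m
830 × 1.6×10⁻⁴ × 1 = 0.13280 m
1000 × 0.89×10⁻⁴ × 0.36 = 0.03204 m
Δh = 0.05460 + 0.13280 + 0.03204 = 0.21944 m ≈ 0.219 m

Δh = 0.219 m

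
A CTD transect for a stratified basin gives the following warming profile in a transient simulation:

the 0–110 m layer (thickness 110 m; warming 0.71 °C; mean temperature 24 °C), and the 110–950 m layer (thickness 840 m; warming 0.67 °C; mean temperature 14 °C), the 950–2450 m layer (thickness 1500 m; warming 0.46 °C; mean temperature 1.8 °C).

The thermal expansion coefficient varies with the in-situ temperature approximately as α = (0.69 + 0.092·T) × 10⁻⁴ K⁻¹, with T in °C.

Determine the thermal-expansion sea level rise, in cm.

Δh ≈ 19.3 cm

Layer 1: α = (0.69 + 0.092×24)×10⁻⁴ = 2.898×10⁻⁴ K⁻¹
Layer 2: α = (0.69 + 0.092×14)×10⁻⁴ = 1.978×10⁻⁴ K⁻¹
Layer 3: α = (0.69 + 0.092×1.8)×10⁻⁴ = 0.8556×10⁻⁴ K⁻¹
0–110 m: 110 × 2.898×10⁻⁴ × 0.71 = 0.02263338 m
110–950 m: 0.67 × 840 × 1.978×10⁻⁴ = 0.11132184 m
950–2450 m: 0.46 × 1500 × 0.8556×10⁻⁴ = 0.0590364 m
Δh = 0.02263338 + 0.11132184 + 0.0590364 = 0.19299162 m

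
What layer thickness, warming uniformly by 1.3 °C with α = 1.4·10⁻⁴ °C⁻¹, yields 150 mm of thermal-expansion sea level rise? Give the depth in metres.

H = Δh/(αΔT) = 0.15 / (1.4×10⁻⁴ × 1.3) ≈ 824.2 m

820 m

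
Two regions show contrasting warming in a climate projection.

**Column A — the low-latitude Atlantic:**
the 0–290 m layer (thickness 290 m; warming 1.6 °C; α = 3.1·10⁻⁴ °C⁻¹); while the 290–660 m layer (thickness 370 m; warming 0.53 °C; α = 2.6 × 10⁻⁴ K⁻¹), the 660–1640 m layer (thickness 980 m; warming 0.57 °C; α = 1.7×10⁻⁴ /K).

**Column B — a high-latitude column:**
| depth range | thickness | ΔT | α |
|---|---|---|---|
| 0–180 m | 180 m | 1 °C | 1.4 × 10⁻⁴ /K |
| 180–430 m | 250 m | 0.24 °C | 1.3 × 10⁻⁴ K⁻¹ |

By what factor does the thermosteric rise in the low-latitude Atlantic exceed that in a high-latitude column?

A Layer 1: 290 × 1.6 × 3.1×10⁻⁴ = 0.14384 m
A 2.6×10⁻⁴ × 370 × 0.53 = 0.050986 m
A 660–1640 m: 980 × 1.7×10⁻⁴ × 0.57 = 0.094962 m
A total: 0.289788 m
B 1.4×10⁻⁴ × 180 × 1 = 0.02520 m
B 250 × 0.24 × 1.3×10⁻⁴ = 0.00780 m
B total: 0.03300 m
Ratio: 0.289788 / 0.03300 ≈ 8.781

a factor of 8.78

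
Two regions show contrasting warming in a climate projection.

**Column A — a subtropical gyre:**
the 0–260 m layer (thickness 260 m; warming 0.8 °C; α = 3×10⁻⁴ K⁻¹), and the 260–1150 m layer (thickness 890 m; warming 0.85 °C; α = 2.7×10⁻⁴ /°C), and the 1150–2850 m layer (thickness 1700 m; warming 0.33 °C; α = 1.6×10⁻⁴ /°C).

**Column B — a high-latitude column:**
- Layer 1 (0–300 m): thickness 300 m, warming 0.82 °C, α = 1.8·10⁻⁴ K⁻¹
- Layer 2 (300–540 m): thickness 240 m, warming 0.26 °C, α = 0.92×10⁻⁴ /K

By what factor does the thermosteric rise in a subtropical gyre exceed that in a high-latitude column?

A Layer 1: 260 × 0.8 × 3×10⁻⁴ = 0.06240 m
A 2.7×10⁻⁴ × 890 × 0.85 = 0.204255 m
A Layer 3: 0.33 × 1700 × 1.6×10⁻⁴ = 0.08976 m
A total: 0.356415 m
B Layer 1: 300 × 1.8×10⁻⁴ × 0.82 = 0.04428 m
B 240 × 0.92×10⁻⁴ × 0.26 = 0.0057408 m
B total: 0.0500208 m
Ratio: 0.356415 / 0.0500208 ≈ 7.125

a factor of 7.1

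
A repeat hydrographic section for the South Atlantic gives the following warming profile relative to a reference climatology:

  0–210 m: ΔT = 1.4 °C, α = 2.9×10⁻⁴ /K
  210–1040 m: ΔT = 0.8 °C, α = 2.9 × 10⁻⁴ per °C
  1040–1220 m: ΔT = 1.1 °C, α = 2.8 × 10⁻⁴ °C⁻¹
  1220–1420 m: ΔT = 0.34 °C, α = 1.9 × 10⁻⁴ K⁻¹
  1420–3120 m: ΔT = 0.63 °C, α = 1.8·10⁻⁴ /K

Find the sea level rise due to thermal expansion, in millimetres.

Δh ≈ 540 mm

1.4 × 210 × 2.9×10⁻⁴ = 0.08526 m
0.8 × 2.9×10⁻⁴ × 830 = 0.19256 m
1.1 × 2.8×10⁻⁴ × 180 = 0.05544 m
Layer 4: 0.34 × 1.9×10⁻⁴ × 200 = 0.01292 m
1700 × 0.63 × 1.8×10⁻⁴ = 0.19278 m
Δh = 0.08526 + 0.19256 + 0.05544 + 0.01292 + 0.19278 = 0.53896 m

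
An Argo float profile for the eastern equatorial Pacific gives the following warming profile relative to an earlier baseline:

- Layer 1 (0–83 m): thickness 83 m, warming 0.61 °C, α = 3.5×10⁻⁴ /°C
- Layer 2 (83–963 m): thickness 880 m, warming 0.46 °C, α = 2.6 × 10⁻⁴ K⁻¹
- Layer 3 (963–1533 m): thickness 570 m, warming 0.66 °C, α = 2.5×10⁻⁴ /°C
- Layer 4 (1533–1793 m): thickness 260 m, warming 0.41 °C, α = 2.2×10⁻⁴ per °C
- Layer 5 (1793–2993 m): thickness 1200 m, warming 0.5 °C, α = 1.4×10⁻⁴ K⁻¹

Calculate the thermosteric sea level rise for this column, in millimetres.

Layer 1: 83 × 3.5×10⁻⁴ × 0.61 = 0.0177205 m
83–963 m: 880 × 2.6×10⁻⁴ × 0.46 = 0.105248 m
Layer 3: 0.66 × 570 × 2.5×10⁻⁴ = 0.09405 m
Layer 4: 2.2×10⁻⁴ × 260 × 0.41 = 0.023452 m
Layer 5: 1.4×10⁻⁴ × 0.5 × 1200 = 0.08400 m
Δh = 0.0177205 + 0.105248 + 0.09405 + 0.023452 + 0.08400 = 0.3244705 m

320 mm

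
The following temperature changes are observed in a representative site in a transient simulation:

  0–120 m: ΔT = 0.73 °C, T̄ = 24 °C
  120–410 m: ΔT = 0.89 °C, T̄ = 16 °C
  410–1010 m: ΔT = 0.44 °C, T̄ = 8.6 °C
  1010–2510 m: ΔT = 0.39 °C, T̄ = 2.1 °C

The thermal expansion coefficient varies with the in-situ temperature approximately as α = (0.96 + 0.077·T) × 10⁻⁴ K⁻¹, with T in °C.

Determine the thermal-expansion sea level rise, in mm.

Δh ≈ 190 mm

Layer 1: α = (0.96 + 0.077×24)×10⁻⁴ = 2.808×10⁻⁴ K⁻¹
Layer 2: α = (0.96 + 0.077×16)×10⁻⁴ = 2.192×10⁻⁴ K⁻¹
Layer 3: α = (0.96 + 0.077×8.6)×10⁻⁴ = 1.6222×10⁻⁴ K⁻¹
Layer 4: α = (0.96 + 0.077×2.1)×10⁻⁴ = 1.1217×10⁻⁴ K⁻¹
Layer 1: 120 × 2.808×10⁻⁴ × 0.73 = 0.02459808 m
290 × 0.89 × 2.192×10⁻⁴ = 0.05657552 m
410–1010 m: 0.44 × 1.6222×10⁻⁴ × 600 = 0.04282608 m
1010–2510 m: 1500 × 0.39 × 1.1217×10⁻⁴ = 0.06561945 m
Δh = 0.02459808 + 0.05657552 + 0.04282608 + 0.06561945 = 0.18961913 m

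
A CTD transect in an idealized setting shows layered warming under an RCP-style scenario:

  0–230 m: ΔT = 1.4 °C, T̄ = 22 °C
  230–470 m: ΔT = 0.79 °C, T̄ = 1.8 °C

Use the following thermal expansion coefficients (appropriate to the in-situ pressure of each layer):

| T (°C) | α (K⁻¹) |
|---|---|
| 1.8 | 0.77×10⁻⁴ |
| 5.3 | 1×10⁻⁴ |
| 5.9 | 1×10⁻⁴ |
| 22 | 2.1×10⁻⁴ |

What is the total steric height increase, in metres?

Δh ≈ 0.082 m

Layer 1 at 22 °C → α = 2.1×10⁻⁴ K⁻¹
Layer 2 at 1.8 °C → α = 0.77×10⁻⁴ K⁻¹
230 × 1.4 × 2.1×10⁻⁴ = 0.06762 m
Layer 2: 0.79 × 240 × 0.77×10⁻⁴ = 0.0145992 m
Δh = 0.06762 + 0.0145992 = 0.0822192 m ≈ 0.082 m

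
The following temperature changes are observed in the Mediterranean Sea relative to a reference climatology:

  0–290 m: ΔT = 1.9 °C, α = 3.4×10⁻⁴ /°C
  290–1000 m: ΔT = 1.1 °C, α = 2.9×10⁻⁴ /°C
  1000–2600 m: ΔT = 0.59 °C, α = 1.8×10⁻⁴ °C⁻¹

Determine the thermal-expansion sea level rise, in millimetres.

584 mm of thermosteric rise

Layer 1: 3.4×10⁻⁴ × 1.9 × 290 = 0.18734 m
1.1 × 2.9×10⁻⁴ × 710 = 0.22649 m
0.59 × 1600 × 1.8×10⁻⁴ = 0.16992 m
Δh = 0.18734 + 0.22649 + 0.16992 = 0.58375 m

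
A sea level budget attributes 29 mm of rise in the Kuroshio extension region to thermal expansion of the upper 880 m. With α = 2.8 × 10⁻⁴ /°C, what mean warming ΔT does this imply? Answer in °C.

ΔT = Δh/(αH) = 0.029 / (2.8×10⁻⁴ × 880) ≈ 0.1177 °C

ΔT ≈ 0.118 °C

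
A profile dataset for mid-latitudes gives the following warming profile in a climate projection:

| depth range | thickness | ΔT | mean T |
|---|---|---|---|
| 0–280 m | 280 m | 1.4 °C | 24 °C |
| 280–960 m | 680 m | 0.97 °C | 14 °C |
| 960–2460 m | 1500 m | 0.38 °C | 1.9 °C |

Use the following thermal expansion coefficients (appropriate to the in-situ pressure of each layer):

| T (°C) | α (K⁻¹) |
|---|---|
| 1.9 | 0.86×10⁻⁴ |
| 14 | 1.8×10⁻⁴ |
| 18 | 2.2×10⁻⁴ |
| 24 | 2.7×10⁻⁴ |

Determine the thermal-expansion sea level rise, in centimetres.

Layer 1 at 24 °C → α = 2.7×10⁻⁴ K⁻¹
Layer 2 at 14 °C → α = 1.8×10⁻⁴ K⁻¹
Layer 3 at 1.9 °C → α = 0.86×10⁻⁴ K⁻¹
1.4 × 280 × 2.7×10⁻⁴ = 0.10584 m
280–960 m: 0.97 × 680 × 1.8×10⁻⁴ = 0.118728 m
960–2460 m: 0.86×10⁻⁴ × 0.38 × 1500 = 0.04902 m
Δh = 0.10584 + 0.118728 + 0.04902 = 0.273588 m ≈ 27.4 cm

Δh ≈ 27.4 cm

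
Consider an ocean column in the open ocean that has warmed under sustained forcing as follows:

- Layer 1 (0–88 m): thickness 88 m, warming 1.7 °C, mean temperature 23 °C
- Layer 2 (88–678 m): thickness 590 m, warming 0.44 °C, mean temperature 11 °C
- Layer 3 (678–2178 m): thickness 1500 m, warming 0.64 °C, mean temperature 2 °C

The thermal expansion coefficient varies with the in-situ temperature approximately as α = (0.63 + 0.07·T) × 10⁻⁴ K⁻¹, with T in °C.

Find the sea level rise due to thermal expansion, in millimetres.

Layer 1: α = (0.63 + 0.07×23)×10⁻⁴ = 2.24×10⁻⁴ K⁻¹
Layer 2: α = (0.63 + 0.07×11)×10⁻⁴ = 1.4×10⁻⁴ K⁻¹
Layer 3: α = (0.63 + 0.07×2)×10⁻⁴ = 0.77×10⁻⁴ K⁻¹
0–88 m: 2.24×10⁻⁴ × 88 × 1.7 = 0.0335104 m
0.44 × 590 × 1.4×10⁻⁴ = 0.036344 m
Layer 3: 0.77×10⁻⁴ × 0.64 × 1500 = 0.07392 m
Δh = 0.0335104 + 0.036344 + 0.07392 = 0.1437744 m ≈ 144 mm

144 mm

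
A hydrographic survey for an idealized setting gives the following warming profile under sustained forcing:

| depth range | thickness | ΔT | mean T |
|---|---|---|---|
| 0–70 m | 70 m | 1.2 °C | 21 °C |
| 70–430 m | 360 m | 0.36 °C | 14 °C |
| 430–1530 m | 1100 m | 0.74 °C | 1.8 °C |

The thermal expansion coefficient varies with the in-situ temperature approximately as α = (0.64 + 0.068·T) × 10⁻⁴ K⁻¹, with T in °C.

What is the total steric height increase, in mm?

Layer 1: α = (0.64 + 0.068×21)×10⁻⁴ = 2.068×10⁻⁴ K⁻¹
Layer 2: α = (0.64 + 0.068×14)×10⁻⁴ = 1.592×10⁻⁴ K⁻¹
Layer 3: α = (0.64 + 0.068×1.8)×10⁻⁴ = 0.7624×10⁻⁴ K⁻¹
Layer 1: 2.068×10⁻⁴ × 1.2 × 70 = 0.0173712 m
70–430 m: 1.592×10⁻⁴ × 360 × 0.36 = 0.02063232 m
430–1530 m: 1100 × 0.74 × 0.7624×10⁻⁴ = 0.06205936 m
Δh = 0.0173712 + 0.02063232 + 0.06205936 = 0.10006288 m

100 mm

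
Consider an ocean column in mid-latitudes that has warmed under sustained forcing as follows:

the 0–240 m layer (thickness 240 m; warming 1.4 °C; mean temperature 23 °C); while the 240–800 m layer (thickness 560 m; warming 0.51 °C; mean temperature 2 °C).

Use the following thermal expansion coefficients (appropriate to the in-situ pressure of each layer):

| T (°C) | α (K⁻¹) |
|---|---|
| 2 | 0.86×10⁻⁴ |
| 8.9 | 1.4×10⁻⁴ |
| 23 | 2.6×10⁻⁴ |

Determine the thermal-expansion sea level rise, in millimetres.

110 mm

Layer 1 at 23 °C → α = 2.6×10⁻⁴ K⁻¹
Layer 2 at 2 °C → α = 0.86×10⁻⁴ K⁻¹
0–240 m: 240 × 1.4 × 2.6×10⁻⁴ = 0.08736 m
Layer 2: 560 × 0.51 × 0.86×10⁻⁴ = 0.0245616 m
Δh = 0.08736 + 0.0245616 = 0.1119216 m ≈ 110 mm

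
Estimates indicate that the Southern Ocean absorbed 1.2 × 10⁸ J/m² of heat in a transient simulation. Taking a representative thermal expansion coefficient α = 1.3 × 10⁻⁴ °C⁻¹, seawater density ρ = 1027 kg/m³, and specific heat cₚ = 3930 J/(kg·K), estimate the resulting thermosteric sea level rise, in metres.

0.00387 m of thermosteric rise

Δh = αQ/(ρcₚ) = 1.3×10⁻⁴ × 1.2×10⁸ / (1027 × 3930) ≈ 0.0038651 m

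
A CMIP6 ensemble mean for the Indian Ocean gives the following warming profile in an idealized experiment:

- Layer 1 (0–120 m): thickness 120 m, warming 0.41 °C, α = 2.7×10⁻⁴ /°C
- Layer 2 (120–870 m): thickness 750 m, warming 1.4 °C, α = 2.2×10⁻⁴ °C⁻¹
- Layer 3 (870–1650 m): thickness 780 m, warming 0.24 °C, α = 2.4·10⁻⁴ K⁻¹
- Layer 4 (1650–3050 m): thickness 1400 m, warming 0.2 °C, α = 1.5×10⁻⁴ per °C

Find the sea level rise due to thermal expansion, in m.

0.33 m of thermosteric rise

Layer 1: 2.7×10⁻⁴ × 120 × 0.41 = 0.013284 m
Layer 2: 750 × 1.4 × 2.2×10⁻⁴ = 0.23100 m
Layer 3: 0.24 × 2.4×10⁻⁴ × 780 = 0.044928 m
Layer 4: 1.5×10⁻⁴ × 1400 × 0.2 = 0.04200 m
Δh = 0.013284 + 0.23100 + 0.044928 + 0.04200 = 0.331212 m ≈ 0.33 m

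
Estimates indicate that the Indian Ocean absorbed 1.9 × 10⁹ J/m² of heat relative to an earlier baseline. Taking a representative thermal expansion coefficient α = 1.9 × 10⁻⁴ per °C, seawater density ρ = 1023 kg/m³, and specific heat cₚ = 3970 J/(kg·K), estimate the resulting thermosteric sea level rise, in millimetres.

Δh = αQ/(ρcₚ) = 1.9×10⁻⁴ × 1.9×10⁹ / (1023 × 3970) ≈ 0.088888 m

about 89 mm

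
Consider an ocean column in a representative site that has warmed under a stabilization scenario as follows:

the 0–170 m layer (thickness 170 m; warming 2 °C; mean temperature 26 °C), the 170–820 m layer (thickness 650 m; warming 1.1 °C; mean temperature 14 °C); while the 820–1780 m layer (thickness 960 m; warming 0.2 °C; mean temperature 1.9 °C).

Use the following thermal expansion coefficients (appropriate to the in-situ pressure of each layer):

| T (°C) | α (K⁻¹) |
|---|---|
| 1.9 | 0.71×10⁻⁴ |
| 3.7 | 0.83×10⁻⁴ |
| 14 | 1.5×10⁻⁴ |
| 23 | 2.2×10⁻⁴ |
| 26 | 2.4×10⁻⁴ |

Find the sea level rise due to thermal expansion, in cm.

Layer 1 at 26 °C → α = 2.4×10⁻⁴ K⁻¹
Layer 2 at 14 °C → α = 1.5×10⁻⁴ K⁻¹
Layer 3 at 1.9 °C → α = 0.71×10⁻⁴ K⁻¹
0–170 m: 170 × 2.4×10⁻⁴ × 2 = 0.08160 m
650 × 1.5×10⁻⁴ × 1.1 = 0.10725 m
0.71×10⁻⁴ × 0.2 × 960 = 0.013632 m
Δh = 0.08160 + 0.10725 + 0.013632 = 0.202482 m

20.2 cm of thermosteric rise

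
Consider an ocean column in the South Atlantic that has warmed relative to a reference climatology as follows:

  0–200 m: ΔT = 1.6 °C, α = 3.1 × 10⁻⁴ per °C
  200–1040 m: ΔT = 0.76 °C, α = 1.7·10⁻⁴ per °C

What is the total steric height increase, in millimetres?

about 210 mm

200 × 1.6 × 3.1×10⁻⁴ = 0.09920 m
Layer 2: 1.7×10⁻⁴ × 0.76 × 840 = 0.108528 m
Δh = 0.09920 + 0.108528 = 0.207728 m ≈ 210 mm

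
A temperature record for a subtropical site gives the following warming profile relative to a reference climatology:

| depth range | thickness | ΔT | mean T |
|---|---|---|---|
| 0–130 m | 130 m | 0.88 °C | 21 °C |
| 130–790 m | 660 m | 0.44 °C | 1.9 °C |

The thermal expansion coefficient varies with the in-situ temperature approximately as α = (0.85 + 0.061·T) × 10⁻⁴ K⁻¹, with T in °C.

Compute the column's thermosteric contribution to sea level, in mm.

Layer 1: α = (0.85 + 0.061×21)×10⁻⁴ = 2.131×10⁻⁴ K⁻¹
Layer 2: α = (0.85 + 0.061×1.9)×10⁻⁴ = 0.9659×10⁻⁴ K⁻¹
0.88 × 2.131×10⁻⁴ × 130 = 0.02437864 m
130–790 m: 660 × 0.44 × 0.9659×10⁻⁴ = 0.028049736 m
Δh = 0.02437864 + 0.028049736 = 0.052428376 m ≈ 52.4 mm

52.4 mm of thermosteric rise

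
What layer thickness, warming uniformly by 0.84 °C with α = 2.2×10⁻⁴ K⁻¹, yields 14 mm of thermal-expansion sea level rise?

about 75.8 m

H = Δh/(αΔT) = 0.014 / (2.2×10⁻⁴ × 0.84) ≈ 75.76 m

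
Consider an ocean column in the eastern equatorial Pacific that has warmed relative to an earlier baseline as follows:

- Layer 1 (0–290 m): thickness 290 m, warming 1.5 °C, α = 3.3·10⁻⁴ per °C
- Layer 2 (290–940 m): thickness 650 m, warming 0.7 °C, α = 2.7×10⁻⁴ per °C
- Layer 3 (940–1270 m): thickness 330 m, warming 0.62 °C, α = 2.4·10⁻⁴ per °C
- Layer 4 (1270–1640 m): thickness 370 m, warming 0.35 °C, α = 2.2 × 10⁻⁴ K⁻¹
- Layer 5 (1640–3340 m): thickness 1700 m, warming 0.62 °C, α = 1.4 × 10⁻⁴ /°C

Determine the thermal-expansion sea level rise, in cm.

49.2 cm of thermosteric rise

Layer 1: 290 × 1.5 × 3.3×10⁻⁴ = 0.14355 m
2.7×10⁻⁴ × 0.7 × 650 = 0.12285 m
940–1270 m: 2.4×10⁻⁴ × 0.62 × 330 = 0.049104 m
Layer 4: 0.35 × 370 × 2.2×10⁻⁴ = 0.02849 m
0.62 × 1700 × 1.4×10⁻⁴ = 0.14756 m
Δh = 0.14355 + 0.12285 + 0.049104 + 0.02849 + 0.14756 = 0.491554 m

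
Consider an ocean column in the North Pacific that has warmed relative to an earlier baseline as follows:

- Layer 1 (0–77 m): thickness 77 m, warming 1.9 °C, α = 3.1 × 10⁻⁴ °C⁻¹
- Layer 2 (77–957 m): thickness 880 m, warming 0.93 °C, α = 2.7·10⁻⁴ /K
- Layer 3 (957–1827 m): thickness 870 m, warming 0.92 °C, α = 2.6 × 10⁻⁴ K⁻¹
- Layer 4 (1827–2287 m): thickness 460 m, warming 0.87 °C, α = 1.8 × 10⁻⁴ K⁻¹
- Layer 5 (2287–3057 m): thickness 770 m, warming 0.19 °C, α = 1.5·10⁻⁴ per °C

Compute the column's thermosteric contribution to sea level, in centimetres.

Layer 1: 1.9 × 3.1×10⁻⁴ × 77 = 0.045353 m
2.7×10⁻⁴ × 880 × 0.93 = 0.220968 m
Layer 3: 2.6×10⁻⁴ × 0.92 × 870 = 0.208104 m
Layer 4: 460 × 1.8×10⁻⁴ × 0.87 = 0.072036 m
2287–3057 m: 0.19 × 770 × 1.5×10⁻⁴ = 0.021945 m
Δh = 0.045353 + 0.220968 + 0.208104 + 0.072036 + 0.021945 = 0.568406 m ≈ 57 cm

57 cm of thermosteric rise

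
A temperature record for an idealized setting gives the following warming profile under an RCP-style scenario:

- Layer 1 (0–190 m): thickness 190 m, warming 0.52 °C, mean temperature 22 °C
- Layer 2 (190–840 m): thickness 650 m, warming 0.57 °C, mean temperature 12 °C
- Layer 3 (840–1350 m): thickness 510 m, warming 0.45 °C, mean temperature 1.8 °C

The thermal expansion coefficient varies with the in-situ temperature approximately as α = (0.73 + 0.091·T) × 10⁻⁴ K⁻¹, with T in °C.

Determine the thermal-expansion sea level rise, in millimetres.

Layer 1: α = (0.73 + 0.091×22)×10⁻⁴ = 2.732×10⁻⁴ K⁻¹
Layer 2: α = (0.73 + 0.091×12)×10⁻⁴ = 1.822×10⁻⁴ K⁻¹
Layer 3: α = (0.73 + 0.091×1.8)×10⁻⁴ = 0.8938×10⁻⁴ K⁻¹
0.52 × 2.732×10⁻⁴ × 190 = 0.02699216 m
190–840 m: 0.57 × 1.822×10⁻⁴ × 650 = 0.0675051 m
510 × 0.8938×10⁻⁴ × 0.45 = 0.02051271 m
Δh = 0.02699216 + 0.0675051 + 0.02051271 = 0.11500997 m

Δh ≈ 115 mm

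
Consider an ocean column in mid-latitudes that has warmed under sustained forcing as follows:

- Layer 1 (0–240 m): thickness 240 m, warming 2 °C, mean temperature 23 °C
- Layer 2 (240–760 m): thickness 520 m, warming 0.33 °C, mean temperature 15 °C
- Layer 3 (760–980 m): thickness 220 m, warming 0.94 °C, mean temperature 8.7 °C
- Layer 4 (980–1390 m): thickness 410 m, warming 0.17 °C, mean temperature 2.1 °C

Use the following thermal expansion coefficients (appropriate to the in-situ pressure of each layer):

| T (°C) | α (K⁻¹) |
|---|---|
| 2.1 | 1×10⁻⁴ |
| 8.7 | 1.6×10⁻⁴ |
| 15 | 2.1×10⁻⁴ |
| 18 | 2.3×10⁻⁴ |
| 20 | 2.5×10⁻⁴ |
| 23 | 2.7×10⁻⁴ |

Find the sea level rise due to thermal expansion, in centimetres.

20.6 cm

Layer 1 at 23 °C → α = 2.7×10⁻⁴ K⁻¹
Layer 2 at 15 °C → α = 2.1×10⁻⁴ K⁻¹
Layer 3 at 8.7 °C → α = 1.6×10⁻⁴ K⁻¹
Layer 4 at 2.1 °C → α = 1×10⁻⁴ K⁻¹
0–240 m: 2 × 2.7×10⁻⁴ × 240 = 0.12960 m
240–760 m: 520 × 2.1×10⁻⁴ × 0.33 = 0.036036 m
760–980 m: 1.6×10⁻⁴ × 220 × 0.94 = 0.033088 m
980–1390 m: 410 × 0.17 × 1×10⁻⁴ = 0.00697 m
Δh = 0.12960 + 0.036036 + 0.033088 + 0.00697 = 0.205694 m ≈ 20.6 cm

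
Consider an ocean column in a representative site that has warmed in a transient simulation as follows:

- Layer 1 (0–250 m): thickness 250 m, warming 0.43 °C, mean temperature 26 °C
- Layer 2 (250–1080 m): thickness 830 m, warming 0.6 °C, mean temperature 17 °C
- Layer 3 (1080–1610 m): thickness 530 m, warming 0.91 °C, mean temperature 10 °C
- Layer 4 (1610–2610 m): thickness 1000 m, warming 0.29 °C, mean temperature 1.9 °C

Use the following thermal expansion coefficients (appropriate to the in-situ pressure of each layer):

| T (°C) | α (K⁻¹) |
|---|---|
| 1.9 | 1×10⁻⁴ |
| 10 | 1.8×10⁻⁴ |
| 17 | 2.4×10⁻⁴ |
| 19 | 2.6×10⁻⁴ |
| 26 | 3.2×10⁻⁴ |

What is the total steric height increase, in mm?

Δh = 270 mm

Layer 1 at 26 °C → α = 3.2×10⁻⁴ K⁻¹
Layer 2 at 17 °C → α = 2.4×10⁻⁴ K⁻¹
Layer 3 at 10 °C → α = 1.8×10⁻⁴ K⁻¹
Layer 4 at 1.9 °C → α = 1×10⁻⁴ K⁻¹
0–250 m: 250 × 0.43 × 3.2×10⁻⁴ = 0.03440 m
2.4×10⁻⁴ × 0.6 × 830 = 0.11952 m
Layer 3: 1.8×10⁻⁴ × 0.91 × 530 = 0.086814 m
1000 × 1×10⁻⁴ × 0.29 = 0.02900 m
Δh = 0.03440 + 0.11952 + 0.086814 + 0.02900 = 0.269734 m ≈ 270 mm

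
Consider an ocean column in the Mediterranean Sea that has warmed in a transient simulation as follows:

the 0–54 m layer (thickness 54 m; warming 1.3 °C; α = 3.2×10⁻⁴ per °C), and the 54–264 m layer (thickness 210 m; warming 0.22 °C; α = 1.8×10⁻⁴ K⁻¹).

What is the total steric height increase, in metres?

54 × 1.3 × 3.2×10⁻⁴ = 0.022464 m
210 × 1.8×10⁻⁴ × 0.22 = 0.008316 m
Δh = 0.022464 + 0.008316 = 0.03078 m

0.0308 m of thermosteric rise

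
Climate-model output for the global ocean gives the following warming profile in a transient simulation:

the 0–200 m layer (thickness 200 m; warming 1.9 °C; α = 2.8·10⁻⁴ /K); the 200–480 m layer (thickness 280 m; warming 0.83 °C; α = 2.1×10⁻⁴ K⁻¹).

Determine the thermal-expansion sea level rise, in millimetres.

Layer 1: 1.9 × 200 × 2.8×10⁻⁴ = 0.10640 m
200–480 m: 0.83 × 2.1×10⁻⁴ × 280 = 0.048804 m
Δh = 0.10640 + 0.048804 = 0.155204 m

Δh = 155 mm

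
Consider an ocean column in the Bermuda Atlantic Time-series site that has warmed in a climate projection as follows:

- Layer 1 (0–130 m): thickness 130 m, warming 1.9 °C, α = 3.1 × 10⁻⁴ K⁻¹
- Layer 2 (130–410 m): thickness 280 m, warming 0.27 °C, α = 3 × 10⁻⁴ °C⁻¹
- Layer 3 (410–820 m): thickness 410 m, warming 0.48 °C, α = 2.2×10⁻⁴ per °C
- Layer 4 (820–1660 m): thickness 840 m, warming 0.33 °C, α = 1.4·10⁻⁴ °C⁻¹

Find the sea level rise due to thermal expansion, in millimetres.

Δh = 181 mm

0–130 m: 1.9 × 130 × 3.1×10⁻⁴ = 0.07657 m
Layer 2: 280 × 3×10⁻⁴ × 0.27 = 0.02268 m
410–820 m: 0.48 × 410 × 2.2×10⁻⁴ = 0.043296 m
Layer 4: 840 × 0.33 × 1.4×10⁻⁴ = 0.038808 m
Δh = 0.07657 + 0.02268 + 0.043296 + 0.038808 = 0.181354 m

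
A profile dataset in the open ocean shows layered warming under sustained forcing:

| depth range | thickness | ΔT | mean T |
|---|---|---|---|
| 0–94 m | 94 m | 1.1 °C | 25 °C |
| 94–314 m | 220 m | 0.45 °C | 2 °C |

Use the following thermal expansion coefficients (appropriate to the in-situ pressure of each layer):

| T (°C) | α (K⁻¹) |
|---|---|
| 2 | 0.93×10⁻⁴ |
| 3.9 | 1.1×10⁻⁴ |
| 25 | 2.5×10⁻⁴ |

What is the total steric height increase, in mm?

Δh = 35.1 mm

Layer 1 at 25 °C → α = 2.5×10⁻⁴ K⁻¹
Layer 2 at 2 °C → α = 0.93×10⁻⁴ K⁻¹
Layer 1: 2.5×10⁻⁴ × 1.1 × 94 = 0.02585 m
0.93×10⁻⁴ × 0.45 × 220 = 0.009207 m
Δh = 0.02585 + 0.009207 = 0.035057 m ≈ 35.1 mm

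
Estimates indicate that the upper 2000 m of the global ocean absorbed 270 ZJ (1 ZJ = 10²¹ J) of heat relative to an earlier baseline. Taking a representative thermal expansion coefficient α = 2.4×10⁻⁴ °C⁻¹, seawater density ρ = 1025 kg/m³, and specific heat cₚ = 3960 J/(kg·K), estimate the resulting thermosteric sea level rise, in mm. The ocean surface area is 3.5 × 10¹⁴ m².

Δh ≈ 45.6 mm

Per unit area: Q = 270×10²¹ / (3.5×10¹⁴) ≈ 7.714×10⁸ J/m²
Δh = αQ/(ρcₚ) = 2.4×10⁻⁴ × 7.714×10⁸ / (1025 × 3960) ≈ 0.045611 m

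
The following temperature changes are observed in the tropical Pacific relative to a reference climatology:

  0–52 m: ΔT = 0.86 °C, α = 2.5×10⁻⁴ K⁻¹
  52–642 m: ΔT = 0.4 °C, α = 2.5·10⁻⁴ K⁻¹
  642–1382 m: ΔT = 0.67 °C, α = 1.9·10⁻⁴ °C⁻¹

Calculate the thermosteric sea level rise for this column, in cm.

Δh ≈ 16 cm

0.86 × 2.5×10⁻⁴ × 52 = 0.01118 m
Layer 2: 590 × 0.4 × 2.5×10⁻⁴ = 0.05900 m
Layer 3: 740 × 1.9×10⁻⁴ × 0.67 = 0.094202 m
Δh = 0.01118 + 0.05900 + 0.094202 = 0.164382 m ≈ 16 cm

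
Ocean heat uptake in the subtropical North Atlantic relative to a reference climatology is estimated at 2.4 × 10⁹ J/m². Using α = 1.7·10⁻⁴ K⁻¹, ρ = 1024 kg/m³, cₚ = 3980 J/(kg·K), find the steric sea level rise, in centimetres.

Δh = 10.0 cm

Δh = αQ/(ρcₚ) = 1.7×10⁻⁴ × 2.4×10⁹ / (1024 × 3980) ≈ 0.10011 m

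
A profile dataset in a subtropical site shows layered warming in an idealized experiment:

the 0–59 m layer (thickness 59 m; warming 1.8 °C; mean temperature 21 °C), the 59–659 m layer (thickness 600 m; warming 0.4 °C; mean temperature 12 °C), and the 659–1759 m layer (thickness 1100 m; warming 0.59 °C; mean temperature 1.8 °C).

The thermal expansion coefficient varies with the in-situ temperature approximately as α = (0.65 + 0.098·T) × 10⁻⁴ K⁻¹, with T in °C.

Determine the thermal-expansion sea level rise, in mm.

Layer 1: α = (0.65 + 0.098×21)×10⁻⁴ = 2.708×10⁻⁴ K⁻¹
Layer 2: α = (0.65 + 0.098×12)×10⁻⁴ = 1.826×10⁻⁴ K⁻¹
Layer 3: α = (0.65 + 0.098×1.8)×10⁻⁴ = 0.8264×10⁻⁴ K⁻¹
0–59 m: 2.708×10⁻⁴ × 1.8 × 59 = 0.02875896 m
1.826×10⁻⁴ × 600 × 0.4 = 0.043824 m
0.59 × 0.8264×10⁻⁴ × 1100 = 0.05363336 m
Δh = 0.02875896 + 0.043824 + 0.05363336 = 0.12621632 m ≈ 130 mm

about 130 mm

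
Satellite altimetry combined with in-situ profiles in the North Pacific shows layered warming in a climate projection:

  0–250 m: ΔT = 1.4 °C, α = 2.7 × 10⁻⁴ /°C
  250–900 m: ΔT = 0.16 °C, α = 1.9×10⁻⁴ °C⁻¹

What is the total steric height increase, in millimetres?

Δh = 114 mm

250 × 1.4 × 2.7×10⁻⁴ = 0.09450 m
1.9×10⁻⁴ × 650 × 0.16 = 0.01976 m
Δh = 0.09450 + 0.01976 = 0.11426 m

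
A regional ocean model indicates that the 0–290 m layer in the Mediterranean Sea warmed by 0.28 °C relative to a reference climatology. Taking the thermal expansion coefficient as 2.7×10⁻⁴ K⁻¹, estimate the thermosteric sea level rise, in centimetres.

Δh = αΔT·H = 2.7×10⁻⁴ × 0.28 × 290 = 0.021924 m

Δh ≈ 2.2 cm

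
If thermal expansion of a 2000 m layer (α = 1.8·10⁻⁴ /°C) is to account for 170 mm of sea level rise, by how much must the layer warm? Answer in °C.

ΔT = Δh/(αH) = 0.17 / (1.8×10⁻⁴ × 2000) ≈ 0.4722 °C

about 0.472 °C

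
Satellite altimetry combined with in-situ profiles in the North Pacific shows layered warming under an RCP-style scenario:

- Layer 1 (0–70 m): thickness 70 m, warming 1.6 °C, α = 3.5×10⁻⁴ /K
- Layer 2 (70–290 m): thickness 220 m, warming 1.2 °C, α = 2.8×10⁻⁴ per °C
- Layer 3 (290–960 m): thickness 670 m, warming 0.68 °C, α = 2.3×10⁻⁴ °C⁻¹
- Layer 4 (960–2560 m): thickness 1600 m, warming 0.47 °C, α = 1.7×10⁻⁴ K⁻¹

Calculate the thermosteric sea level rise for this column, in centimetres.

34.6 cm

0–70 m: 1.6 × 3.5×10⁻⁴ × 70 = 0.03920 m
70–290 m: 2.8×10⁻⁴ × 1.2 × 220 = 0.07392 m
290–960 m: 0.68 × 2.3×10⁻⁴ × 670 = 0.104788 m
1.7×10⁻⁴ × 0.47 × 1600 = 0.12784 m
Δh = 0.03920 + 0.07392 + 0.104788 + 0.12784 = 0.345748 m ≈ 34.6 cm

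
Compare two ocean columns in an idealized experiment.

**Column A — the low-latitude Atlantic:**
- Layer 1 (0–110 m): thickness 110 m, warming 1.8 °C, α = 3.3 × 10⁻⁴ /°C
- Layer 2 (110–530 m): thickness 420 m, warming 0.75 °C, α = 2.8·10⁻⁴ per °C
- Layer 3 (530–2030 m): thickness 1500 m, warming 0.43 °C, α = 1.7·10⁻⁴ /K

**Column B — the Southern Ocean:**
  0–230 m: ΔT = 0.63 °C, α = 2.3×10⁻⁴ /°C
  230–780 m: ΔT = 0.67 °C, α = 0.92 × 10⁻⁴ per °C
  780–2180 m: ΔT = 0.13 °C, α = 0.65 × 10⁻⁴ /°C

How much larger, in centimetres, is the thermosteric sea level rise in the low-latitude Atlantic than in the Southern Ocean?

18.4 cm

A Layer 1: 3.3×10⁻⁴ × 1.8 × 110 = 0.06534 m
A Layer 2: 0.75 × 2.8×10⁻⁴ × 420 = 0.08820 m
A Layer 3: 0.43 × 1.7×10⁻⁴ × 1500 = 0.10965 m
A total: 0.26319 m
B 2.3×10⁻⁴ × 230 × 0.63 = 0.033327 m
B 0.92×10⁻⁴ × 550 × 0.67 = 0.033902 m
B Layer 3: 1400 × 0.65×10⁻⁴ × 0.13 = 0.01183 m
B total: 0.079059 m
Difference: 0.26319 − 0.079059 = 0.184131 m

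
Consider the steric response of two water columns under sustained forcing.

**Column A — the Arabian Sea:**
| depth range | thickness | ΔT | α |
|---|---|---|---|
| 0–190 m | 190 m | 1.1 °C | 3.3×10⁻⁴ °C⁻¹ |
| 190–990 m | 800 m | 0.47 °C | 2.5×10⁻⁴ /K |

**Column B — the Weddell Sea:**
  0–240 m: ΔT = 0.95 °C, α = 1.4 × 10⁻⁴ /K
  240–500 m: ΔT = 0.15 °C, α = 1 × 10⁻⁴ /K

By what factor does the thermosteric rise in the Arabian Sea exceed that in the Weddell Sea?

A Layer 1: 3.3×10⁻⁴ × 1.1 × 190 = 0.06897 m
A 0.47 × 800 × 2.5×10⁻⁴ = 0.09400 m
A total: 0.16297 m
B 240 × 0.95 × 1.4×10⁻⁴ = 0.03192 m
B 240–500 m: 0.15 × 1×10⁻⁴ × 260 = 0.00390 m
B total: 0.03582 m
Ratio: 0.16297 / 0.03582 ≈ 4.550

4.55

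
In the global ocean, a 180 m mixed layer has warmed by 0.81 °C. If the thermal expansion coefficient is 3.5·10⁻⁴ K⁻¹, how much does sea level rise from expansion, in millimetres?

51 mm

Δh = αΔT·H = 3.5×10⁻⁴ × 0.81 × 180 = 0.05103 m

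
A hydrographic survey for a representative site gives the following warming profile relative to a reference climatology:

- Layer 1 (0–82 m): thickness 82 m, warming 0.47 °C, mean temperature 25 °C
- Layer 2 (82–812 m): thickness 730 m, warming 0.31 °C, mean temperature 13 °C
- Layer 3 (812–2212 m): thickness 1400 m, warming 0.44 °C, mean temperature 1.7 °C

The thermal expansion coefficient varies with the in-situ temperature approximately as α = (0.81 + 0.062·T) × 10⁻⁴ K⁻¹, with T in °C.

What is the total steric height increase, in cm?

Layer 1: α = (0.81 + 0.062×25)×10⁻⁴ = 2.36×10⁻⁴ K⁻¹
Layer 2: α = (0.81 + 0.062×13)×10⁻⁴ = 1.616×10⁻⁴ K⁻¹
Layer 3: α = (0.81 + 0.062×1.7)×10⁻⁴ = 0.9154×10⁻⁴ K⁻¹
2.36×10⁻⁴ × 82 × 0.47 = 0.00909544 m
1.616×10⁻⁴ × 730 × 0.31 = 0.03657008 m
812–2212 m: 1400 × 0.44 × 0.9154×10⁻⁴ = 0.05638864 m
Δh = 0.00909544 + 0.03657008 + 0.05638864 = 0.10205416 m ≈ 10 cm

Δh = 10 cm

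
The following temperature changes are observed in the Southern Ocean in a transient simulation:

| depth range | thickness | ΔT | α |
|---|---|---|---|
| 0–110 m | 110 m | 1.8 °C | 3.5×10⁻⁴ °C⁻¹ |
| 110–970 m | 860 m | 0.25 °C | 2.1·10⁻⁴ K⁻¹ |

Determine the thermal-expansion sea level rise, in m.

0–110 m: 1.8 × 110 × 3.5×10⁻⁴ = 0.06930 m
0.25 × 2.1×10⁻⁴ × 860 = 0.04515 m
Δh = 0.06930 + 0.04515 = 0.11445 m ≈ 0.114 m

Δh ≈ 0.114 m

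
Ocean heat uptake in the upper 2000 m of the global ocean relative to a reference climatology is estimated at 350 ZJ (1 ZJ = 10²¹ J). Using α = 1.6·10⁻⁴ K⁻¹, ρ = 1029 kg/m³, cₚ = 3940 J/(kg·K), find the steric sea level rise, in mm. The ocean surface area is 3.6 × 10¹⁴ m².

Per unit area: Q = 350×10²¹ / (3.6×10¹⁴) ≈ 9.722×10⁸ J/m²
Δh = αQ/(ρcₚ) = 1.6×10⁻⁴ × 9.722×10⁸ / (1029 × 3940) ≈ 0.038368 m

Δh = 38 mm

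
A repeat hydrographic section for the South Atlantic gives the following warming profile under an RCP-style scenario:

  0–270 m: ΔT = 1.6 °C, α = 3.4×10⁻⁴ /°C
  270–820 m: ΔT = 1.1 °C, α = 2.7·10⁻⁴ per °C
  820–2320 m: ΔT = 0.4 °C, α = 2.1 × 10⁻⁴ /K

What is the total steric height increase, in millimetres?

270 × 3.4×10⁻⁴ × 1.6 = 0.14688 m
550 × 1.1 × 2.7×10⁻⁴ = 0.16335 m
1500 × 2.1×10⁻⁴ × 0.4 = 0.12600 m
Δh = 0.14688 + 0.16335 + 0.12600 = 0.43623 m

about 436 mm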